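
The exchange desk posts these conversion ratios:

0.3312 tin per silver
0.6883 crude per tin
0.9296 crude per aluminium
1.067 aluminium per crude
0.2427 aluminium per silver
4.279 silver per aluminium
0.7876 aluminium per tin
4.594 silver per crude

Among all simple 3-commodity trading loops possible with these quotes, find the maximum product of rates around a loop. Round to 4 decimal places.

1.1162

aluminium→silver→tin→aluminium: 4.279 × 0.3312 × 0.7876 = 1.11619
crude→silver→tin→crude: 4.594 × 0.3312 × 0.6883 = 1.04727
crude→silver→aluminium→crude: 4.594 × 0.2427 × 0.9296 = 1.03647
Maximum is aluminium→silver→tin→aluminium at 1.1162; arbitrage exists.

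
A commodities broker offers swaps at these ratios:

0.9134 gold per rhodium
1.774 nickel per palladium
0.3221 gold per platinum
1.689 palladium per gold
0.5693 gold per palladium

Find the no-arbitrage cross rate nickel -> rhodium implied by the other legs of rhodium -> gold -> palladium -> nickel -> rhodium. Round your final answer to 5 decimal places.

Known legs of the cycle: 0.9134 × 1.689 × 1.774 = 2.7368076324
For no arbitrage the full-cycle product must be 1, so the missing rate is 1 / 2.7368076324 ≈ 0.3653892.

0.36539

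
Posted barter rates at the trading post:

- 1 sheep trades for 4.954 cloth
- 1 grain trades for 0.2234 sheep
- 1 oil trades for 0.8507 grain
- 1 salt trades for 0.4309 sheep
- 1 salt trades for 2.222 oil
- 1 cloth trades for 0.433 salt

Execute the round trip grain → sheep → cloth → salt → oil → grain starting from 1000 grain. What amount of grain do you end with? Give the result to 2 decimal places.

1000 grain × 0.2234 = 223.4 sheep
223.4 sheep × 4.954 = 1106.7236 cloth
1106.7236 cloth × 0.433 = 479.2113188 salt
479.2113188 salt × 2.222 = 1064.8075503736 oil
1064.8075503736 oil × 0.8507 = 905.83178310282152 grain

905.83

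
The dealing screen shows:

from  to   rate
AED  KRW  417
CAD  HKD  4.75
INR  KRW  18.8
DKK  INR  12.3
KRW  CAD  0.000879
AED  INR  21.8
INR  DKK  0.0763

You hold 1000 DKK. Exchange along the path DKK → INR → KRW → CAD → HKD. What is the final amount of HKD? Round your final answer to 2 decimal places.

1000 DKK × 12.3 = 12300 INR
12300 INR × 18.8 = 231240 KRW
231240 KRW × 0.000879 = 203.25996 CAD
203.25996 CAD × 4.75 = 965.48481 HKD

965.48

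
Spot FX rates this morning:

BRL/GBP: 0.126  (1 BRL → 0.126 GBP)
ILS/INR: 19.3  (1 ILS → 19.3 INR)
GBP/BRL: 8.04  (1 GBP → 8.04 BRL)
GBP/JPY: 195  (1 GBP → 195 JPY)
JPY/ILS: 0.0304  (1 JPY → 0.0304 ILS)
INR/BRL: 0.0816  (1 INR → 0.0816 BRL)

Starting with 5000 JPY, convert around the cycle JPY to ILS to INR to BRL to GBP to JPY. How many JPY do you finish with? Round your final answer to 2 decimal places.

5000 JPY × 0.0304 = 152 ILS
152 ILS × 19.3 = 2933.6 INR
2933.6 INR × 0.0816 = 239.38176 BRL
239.38176 BRL × 0.126 = 30.16210176 GBP
30.16210176 GBP × 195 = 5881.6098432 JPY

5881.61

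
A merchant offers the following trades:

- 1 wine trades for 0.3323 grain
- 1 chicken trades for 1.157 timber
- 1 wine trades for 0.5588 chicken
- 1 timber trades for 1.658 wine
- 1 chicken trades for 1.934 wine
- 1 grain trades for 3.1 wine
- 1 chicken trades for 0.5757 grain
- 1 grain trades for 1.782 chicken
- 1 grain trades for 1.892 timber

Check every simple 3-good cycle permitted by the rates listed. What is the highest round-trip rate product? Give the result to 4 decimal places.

1.1452

chicken→wine→grain→chicken: 1.934 × 0.3323 × 1.782 = 1.14523
chicken→timber→wine→chicken: 1.157 × 1.658 × 0.5588 = 1.07195
timber→wine→grain→timber: 1.658 × 0.3323 × 1.892 = 1.04240
chicken→grain→wine→chicken: 0.5757 × 3.1 × 0.5588 = 0.99727
Maximum is chicken→wine→grain→chicken at 1.1452; arbitrage exists.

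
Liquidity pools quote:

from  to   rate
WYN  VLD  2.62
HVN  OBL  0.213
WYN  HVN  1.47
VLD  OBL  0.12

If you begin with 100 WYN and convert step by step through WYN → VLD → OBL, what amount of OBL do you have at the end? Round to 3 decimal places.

100 WYN × 2.62 = 262 VLD
262 VLD × 0.12 = 31.44 OBL

31.440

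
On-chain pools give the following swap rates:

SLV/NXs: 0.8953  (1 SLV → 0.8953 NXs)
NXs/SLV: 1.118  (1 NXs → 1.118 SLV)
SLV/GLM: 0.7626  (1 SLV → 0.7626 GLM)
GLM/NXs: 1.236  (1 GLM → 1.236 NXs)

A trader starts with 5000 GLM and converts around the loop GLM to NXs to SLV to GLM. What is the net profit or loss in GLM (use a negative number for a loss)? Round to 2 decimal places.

268.99

5000 GLM × 1.236 = 6180 NXs
6180 NXs × 1.118 = 6909.24 SLV
6909.24 SLV × 0.7626 = 5268.986424 GLM
Net change: 5268.986424 − 5000 = 268.986424 GLM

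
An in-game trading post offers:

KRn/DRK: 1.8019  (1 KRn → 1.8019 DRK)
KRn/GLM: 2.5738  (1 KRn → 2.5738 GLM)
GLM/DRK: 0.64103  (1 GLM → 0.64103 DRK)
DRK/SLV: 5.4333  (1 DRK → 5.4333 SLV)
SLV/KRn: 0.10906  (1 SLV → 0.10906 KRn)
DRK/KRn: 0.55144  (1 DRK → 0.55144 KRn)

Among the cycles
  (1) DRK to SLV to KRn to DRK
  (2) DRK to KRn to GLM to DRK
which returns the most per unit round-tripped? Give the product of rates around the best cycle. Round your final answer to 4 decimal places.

(1) 5.4333 × 0.10906 × 1.8019 = 1.06773
(2) 0.55144 × 2.5738 × 0.64103 = 0.90981
Highest is cycle (1) at 1.0677 (>1, arbitrage).

1.0677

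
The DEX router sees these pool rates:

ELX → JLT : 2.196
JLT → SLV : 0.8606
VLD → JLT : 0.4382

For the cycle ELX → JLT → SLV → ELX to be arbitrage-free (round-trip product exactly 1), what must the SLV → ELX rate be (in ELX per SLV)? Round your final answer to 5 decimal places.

Known legs of the cycle: 2.196 × 0.8606 = 1.8898776
For no arbitrage the full-cycle product must be 1, so the missing rate is 1 / 1.8898776 ≈ 0.5291348.

0.52913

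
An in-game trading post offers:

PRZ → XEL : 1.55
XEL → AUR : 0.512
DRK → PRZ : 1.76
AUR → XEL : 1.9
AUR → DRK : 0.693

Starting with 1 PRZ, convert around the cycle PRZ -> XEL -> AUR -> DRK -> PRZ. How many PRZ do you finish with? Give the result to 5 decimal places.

0.96794

1 PRZ × 1.55 = 1.55 XEL
1.55 XEL × 0.512 = 0.7936 AUR
0.7936 AUR × 0.693 = 0.5499648 DRK
0.5499648 DRK × 1.76 = 0.967938048 PRZ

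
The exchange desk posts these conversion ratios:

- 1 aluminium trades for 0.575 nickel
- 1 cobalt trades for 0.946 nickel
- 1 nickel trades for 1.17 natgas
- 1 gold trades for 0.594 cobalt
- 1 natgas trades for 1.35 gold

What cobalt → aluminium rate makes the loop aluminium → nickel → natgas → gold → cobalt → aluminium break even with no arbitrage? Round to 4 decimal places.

Known legs of the cycle: 0.575 × 1.17 × 1.35 × 0.594 = 0.539478225
For no arbitrage the full-cycle product must be 1, so the missing rate is 1 / 0.539478225 ≈ 1.853643.

1.8536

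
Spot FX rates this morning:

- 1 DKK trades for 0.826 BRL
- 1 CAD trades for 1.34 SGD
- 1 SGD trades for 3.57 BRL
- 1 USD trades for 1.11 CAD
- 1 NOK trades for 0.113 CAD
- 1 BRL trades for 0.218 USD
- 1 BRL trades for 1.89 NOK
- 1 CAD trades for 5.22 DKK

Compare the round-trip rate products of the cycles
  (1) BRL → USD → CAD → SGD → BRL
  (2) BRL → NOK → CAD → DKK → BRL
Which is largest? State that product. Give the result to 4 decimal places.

(1) 0.218 × 1.11 × 1.34 × 3.57 = 1.15758
(2) 1.89 × 0.113 × 5.22 × 0.826 = 0.92085
Highest is cycle (1) at 1.1576 (>1, arbitrage).

1.1576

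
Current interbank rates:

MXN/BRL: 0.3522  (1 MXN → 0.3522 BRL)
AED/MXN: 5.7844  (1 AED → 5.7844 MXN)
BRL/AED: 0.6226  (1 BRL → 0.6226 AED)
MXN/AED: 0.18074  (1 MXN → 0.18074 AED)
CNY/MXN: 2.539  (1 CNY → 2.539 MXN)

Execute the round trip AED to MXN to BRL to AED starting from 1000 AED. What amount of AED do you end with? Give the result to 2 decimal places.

1268.40

1000 AED × 5.7844 = 5784.4 MXN
5784.4 MXN × 0.3522 = 2037.26568 BRL
2037.26568 BRL × 0.6226 = 1268.401612368 AED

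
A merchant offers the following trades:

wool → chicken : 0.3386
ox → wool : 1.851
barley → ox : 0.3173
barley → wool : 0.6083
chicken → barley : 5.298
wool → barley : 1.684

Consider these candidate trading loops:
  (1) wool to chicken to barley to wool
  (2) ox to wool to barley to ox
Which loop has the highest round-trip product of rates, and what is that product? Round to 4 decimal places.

(1) 0.3386 × 5.298 × 0.6083 = 1.09123
(2) 1.851 × 1.684 × 0.3173 = 0.98905
Highest is cycle (1) at 1.0912 (>1, arbitrage).

1.0912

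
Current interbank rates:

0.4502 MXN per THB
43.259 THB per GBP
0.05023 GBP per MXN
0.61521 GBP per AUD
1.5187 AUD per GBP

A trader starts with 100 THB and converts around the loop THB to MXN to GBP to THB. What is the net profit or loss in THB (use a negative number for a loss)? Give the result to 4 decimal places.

-2.1761

100 THB × 0.4502 = 45.02 MXN
45.02 MXN × 0.05023 = 2.2613546 GBP
2.2613546 GBP × 43.259 = 97.8239386414 THB
Net change: 97.8239386414 − 100 = -2.1760613586 THB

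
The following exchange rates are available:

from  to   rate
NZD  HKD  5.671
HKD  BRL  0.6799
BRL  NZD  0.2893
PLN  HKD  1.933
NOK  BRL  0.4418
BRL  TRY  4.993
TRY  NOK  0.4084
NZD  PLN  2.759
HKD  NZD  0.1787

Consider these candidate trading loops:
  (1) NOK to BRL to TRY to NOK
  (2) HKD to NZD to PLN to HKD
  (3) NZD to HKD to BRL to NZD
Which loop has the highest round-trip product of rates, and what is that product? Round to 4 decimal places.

1.1155

(1) 0.4418 × 4.993 × 0.4084 = 0.90089
(2) 0.1787 × 2.759 × 1.933 = 0.95303
(3) 5.671 × 0.6799 × 0.2893 = 1.11546
Highest is cycle (3) at 1.1155 (>1, arbitrage).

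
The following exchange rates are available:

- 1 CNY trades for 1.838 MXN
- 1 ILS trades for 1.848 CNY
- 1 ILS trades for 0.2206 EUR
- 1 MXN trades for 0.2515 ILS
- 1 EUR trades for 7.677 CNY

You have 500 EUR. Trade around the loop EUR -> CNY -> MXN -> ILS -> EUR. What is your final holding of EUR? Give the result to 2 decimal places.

500 EUR × 7.677 = 3838.5 CNY
3838.5 CNY × 1.838 = 7055.163 MXN
7055.163 MXN × 0.2515 = 1774.3734945 ILS
1774.3734945 ILS × 0.2206 = 391.4267928867 EUR

391.43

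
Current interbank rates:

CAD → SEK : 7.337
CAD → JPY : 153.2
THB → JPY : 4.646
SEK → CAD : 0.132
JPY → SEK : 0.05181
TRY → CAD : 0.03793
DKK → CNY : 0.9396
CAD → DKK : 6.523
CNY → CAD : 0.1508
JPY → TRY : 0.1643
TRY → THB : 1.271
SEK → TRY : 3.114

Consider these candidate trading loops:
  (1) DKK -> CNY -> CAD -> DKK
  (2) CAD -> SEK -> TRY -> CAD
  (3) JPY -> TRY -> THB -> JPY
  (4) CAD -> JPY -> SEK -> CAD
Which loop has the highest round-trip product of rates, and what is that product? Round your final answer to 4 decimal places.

1.0477

(1) 0.9396 × 0.1508 × 6.523 = 0.92425
(2) 7.337 × 3.114 × 0.03793 = 0.86660
(3) 0.1643 × 1.271 × 4.646 = 0.97020
(4) 153.2 × 0.05181 × 0.132 = 1.04772
Highest is cycle (4) at 1.0477 (>1, arbitrage).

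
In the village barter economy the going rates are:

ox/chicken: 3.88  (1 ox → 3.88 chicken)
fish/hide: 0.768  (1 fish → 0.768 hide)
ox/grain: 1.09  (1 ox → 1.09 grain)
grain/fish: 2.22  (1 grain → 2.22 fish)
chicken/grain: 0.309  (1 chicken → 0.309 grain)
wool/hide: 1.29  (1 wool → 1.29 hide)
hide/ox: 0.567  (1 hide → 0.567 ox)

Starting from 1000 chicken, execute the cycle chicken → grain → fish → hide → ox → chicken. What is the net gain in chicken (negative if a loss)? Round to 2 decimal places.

1000 chicken × 0.309 = 309 grain
309 grain × 2.22 = 685.98 fish
685.98 fish × 0.768 = 526.83264 hide
526.83264 hide × 0.567 = 298.71410688 ox
298.71410688 ox × 3.88 = 1159.0107346944 chicken
Net change: 1159.0107346944 − 1000 = 159.0107346944 chicken

159.01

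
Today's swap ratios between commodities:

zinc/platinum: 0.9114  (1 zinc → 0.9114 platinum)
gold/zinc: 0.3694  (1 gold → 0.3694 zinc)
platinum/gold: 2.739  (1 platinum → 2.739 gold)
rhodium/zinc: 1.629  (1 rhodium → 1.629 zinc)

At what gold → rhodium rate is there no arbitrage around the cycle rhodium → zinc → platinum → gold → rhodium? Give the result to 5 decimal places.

Known legs of the cycle: 1.629 × 0.9114 × 2.739 = 4.0665127734
For no arbitrage the full-cycle product must be 1, so the missing rate is 1 / 4.0665127734 ≈ 0.2459109.

0.24591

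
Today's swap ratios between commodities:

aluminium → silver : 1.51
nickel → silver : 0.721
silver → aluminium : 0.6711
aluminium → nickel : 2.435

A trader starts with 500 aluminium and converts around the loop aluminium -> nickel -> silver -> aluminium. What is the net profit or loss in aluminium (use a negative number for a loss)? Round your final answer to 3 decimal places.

500 aluminium × 2.435 = 1217.5 nickel
1217.5 nickel × 0.721 = 877.8175 silver
877.8175 silver × 0.6711 = 589.10332425 aluminium
Net change: 589.10332425 − 500 = 89.10332425 aluminium

89.103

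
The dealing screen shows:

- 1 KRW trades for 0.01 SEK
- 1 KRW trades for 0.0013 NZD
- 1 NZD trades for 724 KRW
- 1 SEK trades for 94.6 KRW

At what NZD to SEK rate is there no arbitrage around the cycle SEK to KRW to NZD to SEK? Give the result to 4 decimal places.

8.1314

Known legs of the cycle: 94.6 × 0.0013 = 0.12298
For no arbitrage the full-cycle product must be 1, so the missing rate is 1 / 0.12298 ≈ 8.131403.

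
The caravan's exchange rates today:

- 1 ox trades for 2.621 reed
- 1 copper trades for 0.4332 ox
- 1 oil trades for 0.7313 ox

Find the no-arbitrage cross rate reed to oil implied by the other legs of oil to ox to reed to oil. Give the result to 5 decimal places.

0.52172

Known legs of the cycle: 0.7313 × 2.621 = 1.9167373
For no arbitrage the full-cycle product must be 1, so the missing rate is 1 / 1.9167373 ≈ 0.5217199.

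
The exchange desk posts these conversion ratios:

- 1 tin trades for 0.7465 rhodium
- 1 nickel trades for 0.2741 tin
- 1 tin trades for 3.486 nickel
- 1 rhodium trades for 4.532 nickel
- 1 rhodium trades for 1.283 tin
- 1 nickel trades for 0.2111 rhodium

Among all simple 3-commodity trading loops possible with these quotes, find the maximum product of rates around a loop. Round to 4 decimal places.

nickel→rhodium→tin→nickel: 0.2111 × 1.283 × 3.486 = 0.94415
nickel→tin→rhodium→nickel: 0.2741 × 0.7465 × 4.532 = 0.92732
Maximum is nickel→rhodium→tin→nickel at 0.9442; no arbitrage — every cycle loses value.

0.9442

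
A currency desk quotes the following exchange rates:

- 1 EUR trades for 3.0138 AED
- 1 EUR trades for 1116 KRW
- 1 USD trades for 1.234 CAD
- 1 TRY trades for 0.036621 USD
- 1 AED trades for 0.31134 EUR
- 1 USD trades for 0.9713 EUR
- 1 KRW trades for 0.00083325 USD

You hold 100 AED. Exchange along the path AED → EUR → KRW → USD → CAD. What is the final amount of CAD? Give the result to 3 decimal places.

100 AED × 0.31134 = 31.134 EUR
31.134 EUR × 1116 = 34745.544 KRW
34745.544 KRW × 0.00083325 = 28.951724538 USD
28.951724538 USD × 1.234 = 35.726428079892 CAD

35.726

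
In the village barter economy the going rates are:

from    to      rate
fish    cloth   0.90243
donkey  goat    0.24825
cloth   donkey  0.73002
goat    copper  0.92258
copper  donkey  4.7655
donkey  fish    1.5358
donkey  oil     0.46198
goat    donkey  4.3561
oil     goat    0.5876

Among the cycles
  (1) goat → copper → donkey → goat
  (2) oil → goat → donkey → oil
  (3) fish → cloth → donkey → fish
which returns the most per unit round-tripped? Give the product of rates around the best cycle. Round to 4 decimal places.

1.1825

(1) 0.92258 × 4.7655 × 0.24825 = 1.09144
(2) 0.5876 × 4.3561 × 0.46198 = 1.18250
(3) 0.90243 × 0.73002 × 1.5358 = 1.01177
Highest is cycle (2) at 1.1825 (>1, arbitrage).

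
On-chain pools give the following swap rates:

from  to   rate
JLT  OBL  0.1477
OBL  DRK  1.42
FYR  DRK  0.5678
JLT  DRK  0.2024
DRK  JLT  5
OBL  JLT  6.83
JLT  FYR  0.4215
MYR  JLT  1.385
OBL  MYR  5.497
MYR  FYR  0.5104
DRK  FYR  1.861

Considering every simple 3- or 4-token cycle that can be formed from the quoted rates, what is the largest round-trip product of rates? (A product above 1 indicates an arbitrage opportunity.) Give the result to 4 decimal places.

1.1966

JLT→FYR→DRK→JLT: 0.4215 × 0.5678 × 5 = 1.19664
JLT→OBL→MYR→JLT: 0.1477 × 5.497 × 1.385 = 1.12449
JLT→OBL→DRK→JLT: 0.1477 × 1.42 × 5 = 1.04867
Maximum is JLT→FYR→DRK→JLT at 1.1966; arbitrage exists.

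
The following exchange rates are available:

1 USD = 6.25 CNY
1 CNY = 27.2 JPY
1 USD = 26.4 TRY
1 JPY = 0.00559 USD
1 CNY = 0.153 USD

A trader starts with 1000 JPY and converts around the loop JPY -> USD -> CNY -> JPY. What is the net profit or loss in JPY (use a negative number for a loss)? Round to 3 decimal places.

1000 JPY × 0.00559 = 5.59 USD
5.59 USD × 6.25 = 34.9375 CNY
34.9375 CNY × 27.2 = 950.3 JPY
Net change: 950.3 − 1000 = -49.7 JPY

-49.700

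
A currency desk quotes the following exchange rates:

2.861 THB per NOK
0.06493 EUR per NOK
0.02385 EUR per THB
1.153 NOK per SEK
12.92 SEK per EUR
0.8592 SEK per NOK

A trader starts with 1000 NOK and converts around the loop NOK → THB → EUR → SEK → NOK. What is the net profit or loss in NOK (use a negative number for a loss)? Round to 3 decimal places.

16.478

1000 NOK × 2.861 = 2861 THB
2861 THB × 0.02385 = 68.23485 EUR
68.23485 EUR × 12.92 = 881.594262 SEK
881.594262 SEK × 1.153 = 1016.478184086 NOK
Net change: 1016.478184086 − 1000 = 16.478184086 NOK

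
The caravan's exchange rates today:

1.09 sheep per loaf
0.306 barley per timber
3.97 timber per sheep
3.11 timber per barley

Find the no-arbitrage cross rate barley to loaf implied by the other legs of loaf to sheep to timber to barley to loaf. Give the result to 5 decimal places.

Known legs of the cycle: 1.09 × 3.97 × 0.306 = 1.3241538
For no arbitrage the full-cycle product must be 1, so the missing rate is 1 / 1.3241538 ≈ 0.7551993.

0.75520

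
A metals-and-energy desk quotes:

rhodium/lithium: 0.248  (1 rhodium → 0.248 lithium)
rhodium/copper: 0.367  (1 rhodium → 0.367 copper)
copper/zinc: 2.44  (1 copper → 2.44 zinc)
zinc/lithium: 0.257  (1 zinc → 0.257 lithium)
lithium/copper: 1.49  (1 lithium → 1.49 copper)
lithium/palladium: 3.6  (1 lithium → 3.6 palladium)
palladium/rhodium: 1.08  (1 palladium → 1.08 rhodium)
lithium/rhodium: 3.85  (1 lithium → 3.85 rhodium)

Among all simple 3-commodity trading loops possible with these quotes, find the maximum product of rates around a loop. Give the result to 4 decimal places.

lithium→palladium→rhodium→lithium: 3.6 × 1.08 × 0.248 = 0.96422
lithium→copper→zinc→lithium: 1.49 × 2.44 × 0.257 = 0.93435
Maximum is lithium→palladium→rhodium→lithium at 0.9642; no arbitrage — every cycle loses value.

0.9642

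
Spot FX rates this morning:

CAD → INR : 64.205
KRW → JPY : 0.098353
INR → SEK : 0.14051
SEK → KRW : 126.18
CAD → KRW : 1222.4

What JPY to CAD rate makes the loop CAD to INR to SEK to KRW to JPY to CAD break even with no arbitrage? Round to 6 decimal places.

Known legs of the cycle: 64.205 × 0.14051 × 126.18 × 0.098353 = 111.957764618543607
For no arbitrage the full-cycle product must be 1, so the missing rate is 1 / 111.957764618543607 ≈ 0.00893194.

0.008932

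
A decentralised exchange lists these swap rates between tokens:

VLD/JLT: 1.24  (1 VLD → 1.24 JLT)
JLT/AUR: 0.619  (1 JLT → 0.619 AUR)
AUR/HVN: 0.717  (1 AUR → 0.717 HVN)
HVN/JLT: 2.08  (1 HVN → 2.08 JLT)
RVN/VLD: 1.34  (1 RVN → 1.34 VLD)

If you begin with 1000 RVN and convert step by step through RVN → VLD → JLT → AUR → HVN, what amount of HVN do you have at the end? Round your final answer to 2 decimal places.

1000 RVN × 1.34 = 1340 VLD
1340 VLD × 1.24 = 1661.6 JLT
1661.6 JLT × 0.619 = 1028.5304 AUR
1028.5304 AUR × 0.717 = 737.4562968 HVN

737.46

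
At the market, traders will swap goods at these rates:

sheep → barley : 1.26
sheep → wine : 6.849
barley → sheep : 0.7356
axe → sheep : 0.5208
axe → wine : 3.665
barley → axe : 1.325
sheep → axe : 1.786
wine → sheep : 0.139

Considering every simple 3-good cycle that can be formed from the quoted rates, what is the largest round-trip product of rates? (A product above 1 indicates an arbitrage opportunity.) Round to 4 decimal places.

wine→sheep→axe→wine: 0.139 × 1.786 × 3.665 = 0.90985
sheep→barley→axe→sheep: 1.26 × 1.325 × 0.5208 = 0.86948
Maximum is wine→sheep→axe→wine at 0.9099; no arbitrage — every cycle loses value.

0.9099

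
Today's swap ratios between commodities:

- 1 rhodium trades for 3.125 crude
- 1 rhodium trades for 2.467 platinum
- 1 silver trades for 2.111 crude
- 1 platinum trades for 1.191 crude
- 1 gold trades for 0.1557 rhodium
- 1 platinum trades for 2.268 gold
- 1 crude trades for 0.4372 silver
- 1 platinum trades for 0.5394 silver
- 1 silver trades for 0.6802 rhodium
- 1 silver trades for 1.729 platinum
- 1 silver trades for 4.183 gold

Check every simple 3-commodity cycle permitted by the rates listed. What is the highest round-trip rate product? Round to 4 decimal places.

rhodium→crude→silver→rhodium: 3.125 × 0.4372 × 0.6802 = 0.92932
platinum→silver→rhodium→platinum: 0.5394 × 0.6802 × 2.467 = 0.90514
platinum→crude→silver→platinum: 1.191 × 0.4372 × 1.729 = 0.90030
gold→rhodium→platinum→gold: 0.1557 × 2.467 × 2.268 = 0.87117
Maximum is rhodium→crude→silver→rhodium at 0.9293; no arbitrage — every cycle loses value.

0.9293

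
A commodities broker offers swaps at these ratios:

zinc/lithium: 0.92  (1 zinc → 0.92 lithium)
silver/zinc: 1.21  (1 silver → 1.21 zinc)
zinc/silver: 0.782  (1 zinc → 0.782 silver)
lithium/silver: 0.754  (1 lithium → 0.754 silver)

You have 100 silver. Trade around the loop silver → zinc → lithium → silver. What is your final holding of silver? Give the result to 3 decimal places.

83.935

100 silver × 1.21 = 121 zinc
121 zinc × 0.92 = 111.32 lithium
111.32 lithium × 0.754 = 83.93528 silver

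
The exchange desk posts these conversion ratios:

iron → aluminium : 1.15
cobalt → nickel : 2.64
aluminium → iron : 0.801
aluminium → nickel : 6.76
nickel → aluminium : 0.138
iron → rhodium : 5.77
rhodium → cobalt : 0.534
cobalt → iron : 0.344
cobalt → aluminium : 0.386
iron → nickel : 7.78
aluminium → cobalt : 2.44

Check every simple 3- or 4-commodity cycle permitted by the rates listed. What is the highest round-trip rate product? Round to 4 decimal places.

rhodium→cobalt→iron→rhodium: 0.534 × 0.344 × 5.77 = 1.05993
aluminium→cobalt→iron→aluminium: 2.44 × 0.344 × 1.15 = 0.96526
rhodium→cobalt→aluminium→iron→rhodium: 0.534 × 0.386 × 0.801 × 5.77 = 0.95266
aluminium→cobalt→iron→nickel→aluminium: 2.44 × 0.344 × 7.78 × 0.138 = 0.90117
aluminium→cobalt→nickel→aluminium: 2.44 × 2.64 × 0.138 = 0.88894
aluminium→iron→nickel→aluminium: 0.801 × 7.78 × 0.138 = 0.85999
Maximum is rhodium→cobalt→iron→rhodium at 1.0599; arbitrage exists.

1.0599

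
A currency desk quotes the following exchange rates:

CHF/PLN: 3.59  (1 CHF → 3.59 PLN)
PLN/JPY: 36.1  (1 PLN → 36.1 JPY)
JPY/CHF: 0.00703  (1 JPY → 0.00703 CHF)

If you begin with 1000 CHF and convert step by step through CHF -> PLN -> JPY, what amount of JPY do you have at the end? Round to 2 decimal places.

1000 CHF × 3.59 = 3590 PLN
3590 PLN × 36.1 = 129599 JPY

129599.00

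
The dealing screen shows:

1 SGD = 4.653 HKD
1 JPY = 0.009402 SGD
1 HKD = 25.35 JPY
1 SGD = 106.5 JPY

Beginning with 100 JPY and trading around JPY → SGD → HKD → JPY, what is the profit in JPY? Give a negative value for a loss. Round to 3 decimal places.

100 JPY × 0.009402 = 0.9402 SGD
0.9402 SGD × 4.653 = 4.3747506 HKD
4.3747506 HKD × 25.35 = 110.89992771 JPY
Net change: 110.89992771 − 100 = 10.89992771 JPY

10.900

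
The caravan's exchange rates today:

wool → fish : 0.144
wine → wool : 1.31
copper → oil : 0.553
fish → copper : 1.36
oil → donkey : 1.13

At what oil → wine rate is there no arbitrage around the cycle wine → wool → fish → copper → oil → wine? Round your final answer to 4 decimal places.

7.0486

Known legs of the cycle: 1.31 × 0.144 × 1.36 × 0.553 = 0.1418723712
For no arbitrage the full-cycle product must be 1, so the missing rate is 1 / 0.1418723712 ≈ 7.048589.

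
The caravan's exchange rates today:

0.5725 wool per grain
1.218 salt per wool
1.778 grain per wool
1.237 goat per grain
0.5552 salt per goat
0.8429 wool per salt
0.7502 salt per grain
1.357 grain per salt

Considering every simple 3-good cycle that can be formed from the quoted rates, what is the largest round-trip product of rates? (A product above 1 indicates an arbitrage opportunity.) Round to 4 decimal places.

grain→salt→wool→grain: 0.7502 × 0.8429 × 1.778 = 1.12431
grain→wool→salt→grain: 0.5725 × 1.218 × 1.357 = 0.94624
grain→goat→salt→grain: 1.237 × 0.5552 × 1.357 = 0.93196
Maximum is grain→salt→wool→grain at 1.1243; arbitrage exists.

1.1243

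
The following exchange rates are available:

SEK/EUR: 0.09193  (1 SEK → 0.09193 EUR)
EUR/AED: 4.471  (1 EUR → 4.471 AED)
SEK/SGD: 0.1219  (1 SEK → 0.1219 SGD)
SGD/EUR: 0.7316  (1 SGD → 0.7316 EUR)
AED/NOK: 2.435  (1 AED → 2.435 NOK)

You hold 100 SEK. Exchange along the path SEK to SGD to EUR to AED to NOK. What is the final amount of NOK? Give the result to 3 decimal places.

100 SEK × 0.1219 = 12.19 SGD
12.19 SGD × 0.7316 = 8.918204 EUR
8.918204 EUR × 4.471 = 39.873290084 AED
39.873290084 AED × 2.435 = 97.09146135454 NOK

97.091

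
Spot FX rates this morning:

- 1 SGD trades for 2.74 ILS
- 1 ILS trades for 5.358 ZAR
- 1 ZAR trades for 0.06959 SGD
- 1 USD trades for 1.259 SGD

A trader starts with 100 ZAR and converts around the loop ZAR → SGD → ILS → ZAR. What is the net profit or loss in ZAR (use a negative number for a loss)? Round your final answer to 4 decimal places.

100 ZAR × 0.06959 = 6.959 SGD
6.959 SGD × 2.74 = 19.06766 ILS
19.06766 ILS × 5.358 = 102.16452228 ZAR
Net change: 102.16452228 − 100 = 2.16452228 ZAR

2.1645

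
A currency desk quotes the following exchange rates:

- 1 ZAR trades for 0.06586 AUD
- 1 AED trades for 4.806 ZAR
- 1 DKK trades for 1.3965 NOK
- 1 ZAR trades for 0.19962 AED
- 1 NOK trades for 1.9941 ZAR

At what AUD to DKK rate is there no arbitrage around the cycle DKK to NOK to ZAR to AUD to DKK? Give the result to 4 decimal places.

Known legs of the cycle: 1.3965 × 1.9941 × 0.06586 = 0.183404336409
For no arbitrage the full-cycle product must be 1, so the missing rate is 1 / 0.183404336409 ≈ 5.452434.

5.4524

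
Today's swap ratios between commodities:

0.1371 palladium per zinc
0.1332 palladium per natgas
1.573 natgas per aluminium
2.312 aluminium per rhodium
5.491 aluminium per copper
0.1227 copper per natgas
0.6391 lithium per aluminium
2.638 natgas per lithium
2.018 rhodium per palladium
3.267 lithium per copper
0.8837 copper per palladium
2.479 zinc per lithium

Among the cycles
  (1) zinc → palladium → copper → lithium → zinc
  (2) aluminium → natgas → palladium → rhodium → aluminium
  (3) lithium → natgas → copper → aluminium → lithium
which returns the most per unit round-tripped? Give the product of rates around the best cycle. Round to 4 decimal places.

1.1359

(1) 0.1371 × 0.8837 × 3.267 × 2.479 = 0.98122
(2) 1.573 × 0.1332 × 2.018 × 2.312 = 0.97756
(3) 2.638 × 0.1227 × 5.491 × 0.6391 = 1.13590
Highest is cycle (3) at 1.1359 (>1, arbitrage).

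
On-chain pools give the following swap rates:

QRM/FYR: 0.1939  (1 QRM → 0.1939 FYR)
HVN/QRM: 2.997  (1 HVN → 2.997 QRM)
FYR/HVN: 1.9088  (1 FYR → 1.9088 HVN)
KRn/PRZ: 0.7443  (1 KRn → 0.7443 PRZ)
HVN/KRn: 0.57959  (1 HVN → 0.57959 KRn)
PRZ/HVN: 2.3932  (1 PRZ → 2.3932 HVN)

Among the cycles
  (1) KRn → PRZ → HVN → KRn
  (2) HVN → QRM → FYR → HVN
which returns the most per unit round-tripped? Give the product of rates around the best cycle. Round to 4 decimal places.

1.1092

(1) 0.7443 × 2.3932 × 0.57959 = 1.03240
(2) 2.997 × 0.1939 × 1.9088 = 1.10924
Highest is cycle (2) at 1.1092 (>1, arbitrage).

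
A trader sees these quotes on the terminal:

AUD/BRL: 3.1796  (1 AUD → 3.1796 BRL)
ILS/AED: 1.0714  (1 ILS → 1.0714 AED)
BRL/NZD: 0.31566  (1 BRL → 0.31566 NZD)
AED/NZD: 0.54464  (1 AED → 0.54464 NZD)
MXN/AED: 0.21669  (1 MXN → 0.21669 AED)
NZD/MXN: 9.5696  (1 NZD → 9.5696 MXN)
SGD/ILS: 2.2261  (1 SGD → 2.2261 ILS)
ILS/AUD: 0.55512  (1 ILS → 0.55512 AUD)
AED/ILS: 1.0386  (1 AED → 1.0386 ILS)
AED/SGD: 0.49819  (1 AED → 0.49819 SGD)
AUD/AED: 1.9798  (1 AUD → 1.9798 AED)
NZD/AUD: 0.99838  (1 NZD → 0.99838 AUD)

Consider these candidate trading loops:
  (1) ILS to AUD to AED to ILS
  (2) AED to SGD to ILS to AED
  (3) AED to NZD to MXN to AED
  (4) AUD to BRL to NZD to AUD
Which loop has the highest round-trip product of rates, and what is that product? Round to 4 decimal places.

1.1882

(1) 0.55512 × 1.9798 × 1.0386 = 1.14145
(2) 0.49819 × 2.2261 × 1.0714 = 1.18820
(3) 0.54464 × 9.5696 × 0.21669 = 1.12939
(4) 3.1796 × 0.31566 × 0.99838 = 1.00205
Highest is cycle (2) at 1.1882 (>1, arbitrage).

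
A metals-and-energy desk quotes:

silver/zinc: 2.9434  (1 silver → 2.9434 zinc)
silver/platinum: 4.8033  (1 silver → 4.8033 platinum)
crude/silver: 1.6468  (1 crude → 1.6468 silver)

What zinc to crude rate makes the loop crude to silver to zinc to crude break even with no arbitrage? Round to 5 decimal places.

0.20631

Known legs of the cycle: 1.6468 × 2.9434 = 4.84719112
For no arbitrage the full-cycle product must be 1, so the missing rate is 1 / 4.84719112 ≈ 0.2063050.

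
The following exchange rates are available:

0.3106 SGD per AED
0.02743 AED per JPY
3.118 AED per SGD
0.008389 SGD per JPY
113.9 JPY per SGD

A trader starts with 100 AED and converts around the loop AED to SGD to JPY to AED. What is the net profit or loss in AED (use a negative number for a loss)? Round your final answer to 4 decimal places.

-2.9600

100 AED × 0.3106 = 31.06 SGD
31.06 SGD × 113.9 = 3537.734 JPY
3537.734 JPY × 0.02743 = 97.04004362 AED
Net change: 97.04004362 − 100 = -2.95995638 AED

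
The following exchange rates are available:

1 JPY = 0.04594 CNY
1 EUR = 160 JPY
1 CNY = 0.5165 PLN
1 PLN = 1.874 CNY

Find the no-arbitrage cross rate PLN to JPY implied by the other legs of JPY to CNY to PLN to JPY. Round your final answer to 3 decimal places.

Known legs of the cycle: 0.04594 × 0.5165 = 0.02372801
For no arbitrage the full-cycle product must be 1, so the missing rate is 1 / 0.02372801 ≈ 42.14428.

42.144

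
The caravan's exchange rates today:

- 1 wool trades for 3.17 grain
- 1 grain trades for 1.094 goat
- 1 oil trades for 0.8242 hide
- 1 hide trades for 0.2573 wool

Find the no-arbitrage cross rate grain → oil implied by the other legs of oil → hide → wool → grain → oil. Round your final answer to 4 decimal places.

Known legs of the cycle: 0.8242 × 0.2573 × 3.17 = 0.6722513122
For no arbitrage the full-cycle product must be 1, so the missing rate is 1 / 0.6722513122 ≈ 1.487539.

1.4875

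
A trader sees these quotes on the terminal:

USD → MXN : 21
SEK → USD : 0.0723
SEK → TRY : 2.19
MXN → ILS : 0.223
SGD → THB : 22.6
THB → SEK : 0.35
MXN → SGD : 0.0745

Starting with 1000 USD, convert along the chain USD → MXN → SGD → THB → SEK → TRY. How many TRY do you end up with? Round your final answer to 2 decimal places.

27101.68

1000 USD × 21 = 21000 MXN
21000 MXN × 0.0745 = 1564.5 SGD
1564.5 SGD × 22.6 = 35357.7 THB
35357.7 THB × 0.35 = 12375.195 SEK
12375.195 SEK × 2.19 = 27101.67705 TRY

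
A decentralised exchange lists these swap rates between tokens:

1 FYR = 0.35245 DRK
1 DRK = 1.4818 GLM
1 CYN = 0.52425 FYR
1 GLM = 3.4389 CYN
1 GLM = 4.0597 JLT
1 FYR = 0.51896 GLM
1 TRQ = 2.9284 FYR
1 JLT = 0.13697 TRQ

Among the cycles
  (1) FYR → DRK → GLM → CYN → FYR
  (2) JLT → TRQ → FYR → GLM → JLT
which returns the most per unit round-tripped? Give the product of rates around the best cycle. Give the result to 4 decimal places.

(1) 0.35245 × 1.4818 × 3.4389 × 0.52425 = 0.94155
(2) 0.13697 × 2.9284 × 0.51896 × 4.0597 = 0.84505
Highest is cycle (1) at 0.9416 (≤1, no arbitrage).

0.9416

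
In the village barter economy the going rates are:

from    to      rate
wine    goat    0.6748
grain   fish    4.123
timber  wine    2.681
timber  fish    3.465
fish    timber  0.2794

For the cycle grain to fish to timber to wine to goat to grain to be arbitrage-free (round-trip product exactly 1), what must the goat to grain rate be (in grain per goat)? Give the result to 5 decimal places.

0.47983

Known legs of the cycle: 4.123 × 0.2794 × 2.681 × 0.6748 = 2.08406674870856
For no arbitrage the full-cycle product must be 1, so the missing rate is 1 / 2.08406674870856 ≈ 0.4798311.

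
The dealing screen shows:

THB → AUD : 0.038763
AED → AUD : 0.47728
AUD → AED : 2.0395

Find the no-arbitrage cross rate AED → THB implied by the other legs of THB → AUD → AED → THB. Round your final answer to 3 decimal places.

12.649

Known legs of the cycle: 0.038763 × 2.0395 = 0.0790571385
For no arbitrage the full-cycle product must be 1, so the missing rate is 1 / 0.0790571385 ≈ 12.64908.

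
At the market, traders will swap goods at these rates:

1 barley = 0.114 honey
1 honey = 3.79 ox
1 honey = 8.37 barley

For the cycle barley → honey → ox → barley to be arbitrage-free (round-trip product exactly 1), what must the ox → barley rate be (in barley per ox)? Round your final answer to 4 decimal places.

2.3145

Known legs of the cycle: 0.114 × 3.79 = 0.43206
For no arbitrage the full-cycle product must be 1, so the missing rate is 1 / 0.43206 ≈ 2.314493.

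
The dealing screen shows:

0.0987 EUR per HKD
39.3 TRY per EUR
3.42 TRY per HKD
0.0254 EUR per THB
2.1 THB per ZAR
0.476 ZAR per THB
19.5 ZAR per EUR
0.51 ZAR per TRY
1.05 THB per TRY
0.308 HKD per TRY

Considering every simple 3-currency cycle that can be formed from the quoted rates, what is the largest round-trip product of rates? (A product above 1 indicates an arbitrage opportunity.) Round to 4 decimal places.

EUR→TRY→HKD→EUR: 39.3 × 0.308 × 0.0987 = 1.19470
EUR→TRY→THB→EUR: 39.3 × 1.05 × 0.0254 = 1.04813
EUR→ZAR→THB→EUR: 19.5 × 2.1 × 0.0254 = 1.04013
Maximum is EUR→TRY→HKD→EUR at 1.1947; arbitrage exists.

1.1947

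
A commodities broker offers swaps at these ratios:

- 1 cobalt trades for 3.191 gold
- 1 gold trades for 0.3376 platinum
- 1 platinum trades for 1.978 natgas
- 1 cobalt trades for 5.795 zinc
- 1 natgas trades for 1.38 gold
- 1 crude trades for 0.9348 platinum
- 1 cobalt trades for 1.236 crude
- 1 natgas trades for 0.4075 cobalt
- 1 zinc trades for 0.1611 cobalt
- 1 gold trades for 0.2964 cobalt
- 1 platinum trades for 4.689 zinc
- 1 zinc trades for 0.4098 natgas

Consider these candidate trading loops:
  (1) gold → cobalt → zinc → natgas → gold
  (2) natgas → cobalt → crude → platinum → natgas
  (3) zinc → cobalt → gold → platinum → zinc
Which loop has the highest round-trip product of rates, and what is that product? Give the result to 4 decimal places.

0.9714

(1) 0.2964 × 5.795 × 0.4098 × 1.38 = 0.97137
(2) 0.4075 × 1.236 × 0.9348 × 1.978 = 0.93130
(3) 0.1611 × 3.191 × 0.3376 × 4.689 = 0.81378
Highest is cycle (1) at 0.9714 (≤1, no arbitrage).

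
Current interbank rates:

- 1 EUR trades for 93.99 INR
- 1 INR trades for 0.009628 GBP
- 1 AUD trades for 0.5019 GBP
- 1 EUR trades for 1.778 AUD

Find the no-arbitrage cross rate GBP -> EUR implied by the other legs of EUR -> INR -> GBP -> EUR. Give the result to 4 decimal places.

1.1051

Known legs of the cycle: 93.99 × 0.009628 = 0.90493572
For no arbitrage the full-cycle product must be 1, so the missing rate is 1 / 0.90493572 ≈ 1.105051.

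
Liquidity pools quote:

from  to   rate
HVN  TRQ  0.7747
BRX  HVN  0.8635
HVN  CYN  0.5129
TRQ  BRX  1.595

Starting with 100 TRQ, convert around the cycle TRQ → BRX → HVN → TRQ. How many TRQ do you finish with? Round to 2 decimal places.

100 TRQ × 1.595 = 159.5 BRX
159.5 BRX × 0.8635 = 137.72825 HVN
137.72825 HVN × 0.7747 = 106.698075275 TRQ

106.70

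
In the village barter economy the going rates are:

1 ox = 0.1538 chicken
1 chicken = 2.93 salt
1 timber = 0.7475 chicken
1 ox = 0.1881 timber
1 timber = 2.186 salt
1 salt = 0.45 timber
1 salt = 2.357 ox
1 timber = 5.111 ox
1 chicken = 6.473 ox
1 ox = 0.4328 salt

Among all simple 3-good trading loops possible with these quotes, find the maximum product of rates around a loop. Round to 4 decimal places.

chicken→salt→ox→chicken: 2.93 × 2.357 × 0.1538 = 1.06214
salt→timber→ox→salt: 0.45 × 5.111 × 0.4328 = 0.99542
chicken→salt→timber→chicken: 2.93 × 0.45 × 0.7475 = 0.98558
salt→ox→timber→salt: 2.357 × 0.1881 × 2.186 = 0.96917
chicken→ox→timber→chicken: 6.473 × 0.1881 × 0.7475 = 0.91013
Maximum is chicken→salt→ox→chicken at 1.0621; arbitrage exists.

1.0621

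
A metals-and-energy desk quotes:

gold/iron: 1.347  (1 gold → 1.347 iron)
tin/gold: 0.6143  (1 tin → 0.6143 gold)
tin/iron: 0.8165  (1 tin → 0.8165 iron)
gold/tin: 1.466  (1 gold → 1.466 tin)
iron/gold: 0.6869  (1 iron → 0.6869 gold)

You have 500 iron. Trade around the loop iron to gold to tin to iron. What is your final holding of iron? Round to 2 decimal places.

500 iron × 0.6869 = 343.45 gold
343.45 gold × 1.466 = 503.4977 tin
503.4977 tin × 0.8165 = 411.10587205 iron

411.11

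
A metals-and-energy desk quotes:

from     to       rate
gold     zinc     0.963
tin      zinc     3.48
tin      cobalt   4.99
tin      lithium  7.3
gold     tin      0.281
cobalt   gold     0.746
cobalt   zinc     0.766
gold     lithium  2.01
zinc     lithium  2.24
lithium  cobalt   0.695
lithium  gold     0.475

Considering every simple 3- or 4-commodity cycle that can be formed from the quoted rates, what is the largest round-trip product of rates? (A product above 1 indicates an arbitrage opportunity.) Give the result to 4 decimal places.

zinc→lithium→cobalt→zinc: 2.24 × 0.695 × 0.766 = 1.19251
zinc→lithium→cobalt→gold→zinc: 2.24 × 0.695 × 0.746 × 0.963 = 1.11840
gold→tin→lithium→cobalt→gold: 0.281 × 7.3 × 0.695 × 0.746 = 1.06354
gold→tin→cobalt→gold: 0.281 × 4.99 × 0.746 = 1.04603
gold→lithium→cobalt→gold: 2.01 × 0.695 × 0.746 = 1.04212
zinc→lithium→gold→tin→zinc: 2.24 × 0.475 × 0.281 × 3.48 = 1.04046
zinc→lithium→gold→zinc: 2.24 × 0.475 × 0.963 = 1.02463
gold→tin→lithium→gold: 0.281 × 7.3 × 0.475 = 0.97437
Maximum is zinc→lithium→cobalt→zinc at 1.1925; arbitrage exists.

1.1925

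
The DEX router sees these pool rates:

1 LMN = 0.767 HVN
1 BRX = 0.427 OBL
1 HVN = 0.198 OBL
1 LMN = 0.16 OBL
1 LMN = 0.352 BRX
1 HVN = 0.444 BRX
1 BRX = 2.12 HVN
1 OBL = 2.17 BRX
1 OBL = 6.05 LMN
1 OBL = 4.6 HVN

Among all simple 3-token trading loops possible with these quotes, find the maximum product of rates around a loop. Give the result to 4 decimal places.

LMN→HVN→OBL→LMN: 0.767 × 0.198 × 6.05 = 0.91879
BRX→HVN→OBL→BRX: 2.12 × 0.198 × 2.17 = 0.91088
LMN→BRX→OBL→LMN: 0.352 × 0.427 × 6.05 = 0.90934
BRX→OBL→HVN→BRX: 0.427 × 4.6 × 0.444 = 0.87210
Maximum is LMN→HVN→OBL→LMN at 0.9188; no arbitrage — every cycle loses value.

0.9188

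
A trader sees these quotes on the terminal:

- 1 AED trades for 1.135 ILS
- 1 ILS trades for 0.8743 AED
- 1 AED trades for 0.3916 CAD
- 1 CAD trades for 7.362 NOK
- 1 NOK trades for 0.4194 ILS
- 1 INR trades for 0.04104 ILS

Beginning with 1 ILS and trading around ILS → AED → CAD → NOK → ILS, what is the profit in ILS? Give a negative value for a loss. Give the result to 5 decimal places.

1 ILS × 0.8743 = 0.8743 AED
0.8743 AED × 0.3916 = 0.34237588 CAD
0.34237588 CAD × 7.362 = 2.52057122856 NOK
2.52057122856 NOK × 0.4194 = 1.057127573258064 ILS
Net change: 1.057127573258064 − 1 = 0.057127573258064 ILS

0.05713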